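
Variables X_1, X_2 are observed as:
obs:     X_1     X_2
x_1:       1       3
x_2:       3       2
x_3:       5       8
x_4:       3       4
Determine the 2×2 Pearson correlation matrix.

Step 1 — column means:
  mean(X_1) = (1 + 3 + 5 + 3) / 4 = 12/4 = 3
  mean(X_2) = (3 + 2 + 8 + 4) / 4 = 17/4 = 4.25

Step 2 — sample variances and covariances s[i,j] = (1/(n-1)) · Σ_k (x_{k,i} - mean_i) · (x_{k,j} - mean_j), with n-1 = 3:
  s[X_1,X_1] = ((-2)·(-2) + (0)·(0) + (2)·(2) + (0)·(0)) / 3 = 8/3 = 2.6667
  s[X_1,X_2] = ((-2)·(-1.25) + (0)·(-2.25) + (2)·(3.75) + (0)·(-0.25)) / 3 = 10/3 = 3.3333
  s[X_2,X_2] = ((-1.25)·(-1.25) + (-2.25)·(-2.25) + (3.75)·(3.75) + (-0.25)·(-0.25)) / 3 = 20.75/3 = 6.9167
  Sample standard deviations s_i = √(s[i,i]):
  s(X_1) = √(2.6667) = 1.633
  s(X_2) = √(6.9167) = 2.63

Step 3 — r_{ij} = s_{ij} / (s_i · s_j):
  r[X_1,X_1] = 1 (diagonal).
  r[X_1,X_2] = 3.3333 / (1.633 · 2.63) = 3.3333 / 4.2947 = 0.7762
  r[X_2,X_2] = 1 (diagonal).

R is symmetric with unit diagonal. Assembling:

R = [[1, 0.7762],
 [0.7762, 1]]


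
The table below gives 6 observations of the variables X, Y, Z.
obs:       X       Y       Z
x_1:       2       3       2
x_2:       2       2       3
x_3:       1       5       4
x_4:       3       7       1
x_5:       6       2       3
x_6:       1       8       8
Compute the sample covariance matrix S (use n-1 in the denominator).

Step 1 — column means:
  mean(X) = (2 + 2 + 1 + 3 + 6 + 1) / 6 = 15/6 = 2.5
  mean(Y) = (3 + 2 + 5 + 7 + 2 + 8) / 6 = 27/6 = 4.5
  mean(Z) = (2 + 3 + 4 + 1 + 3 + 8) / 6 = 21/6 = 3.5

Step 2 — sample covariance S[i,j] = (1/(n-1)) · Σ_k (x_{k,i} - mean_i) · (x_{k,j} - mean_j), with n-1 = 5.
  S[X,X] = ((-0.5)·(-0.5) + (-0.5)·(-0.5) + (-1.5)·(-1.5) + (0.5)·(0.5) + (3.5)·(3.5) + (-1.5)·(-1.5)) / 5 = 17.5/5 = 3.5
  S[X,Y] = ((-0.5)·(-1.5) + (-0.5)·(-2.5) + (-1.5)·(0.5) + (0.5)·(2.5) + (3.5)·(-2.5) + (-1.5)·(3.5)) / 5 = -11.5/5 = -2.3
  S[X,Z] = ((-0.5)·(-1.5) + (-0.5)·(-0.5) + (-1.5)·(0.5) + (0.5)·(-2.5) + (3.5)·(-0.5) + (-1.5)·(4.5)) / 5 = -9.5/5 = -1.9
  S[Y,Y] = ((-1.5)·(-1.5) + (-2.5)·(-2.5) + (0.5)·(0.5) + (2.5)·(2.5) + (-2.5)·(-2.5) + (3.5)·(3.5)) / 5 = 33.5/5 = 6.7
  S[Y,Z] = ((-1.5)·(-1.5) + (-2.5)·(-0.5) + (0.5)·(0.5) + (2.5)·(-2.5) + (-2.5)·(-0.5) + (3.5)·(4.5)) / 5 = 14.5/5 = 2.9
  S[Z,Z] = ((-1.5)·(-1.5) + (-0.5)·(-0.5) + (0.5)·(0.5) + (-2.5)·(-2.5) + (-0.5)·(-0.5) + (4.5)·(4.5)) / 5 = 29.5/5 = 5.9

S is symmetric (S[j,i] = S[i,j]). Assembling:

S = [[3.5, -2.3, -1.9],
 [-2.3, 6.7, 2.9],
 [-1.9, 2.9, 5.9]]


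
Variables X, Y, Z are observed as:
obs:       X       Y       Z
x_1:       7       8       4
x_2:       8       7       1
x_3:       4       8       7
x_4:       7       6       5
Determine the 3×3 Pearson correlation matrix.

Step 1 — column means:
  mean(X) = (7 + 8 + 4 + 7) / 4 = 26/4 = 6.5
  mean(Y) = (8 + 7 + 8 + 6) / 4 = 29/4 = 7.25
  mean(Z) = (4 + 1 + 7 + 5) / 4 = 17/4 = 4.25

Step 2 — sample variances and covariances s[i,j] = (1/(n-1)) · Σ_k (x_{k,i} - mean_i) · (x_{k,j} - mean_j), with n-1 = 3:
  s[X,X] = ((0.5)·(0.5) + (1.5)·(1.5) + (-2.5)·(-2.5) + (0.5)·(0.5)) / 3 = 9/3 = 3
  s[X,Y] = ((0.5)·(0.75) + (1.5)·(-0.25) + (-2.5)·(0.75) + (0.5)·(-1.25)) / 3 = -2.5/3 = -0.8333
  s[X,Z] = ((0.5)·(-0.25) + (1.5)·(-3.25) + (-2.5)·(2.75) + (0.5)·(0.75)) / 3 = -11.5/3 = -3.8333
  s[Y,Y] = ((0.75)·(0.75) + (-0.25)·(-0.25) + (0.75)·(0.75) + (-1.25)·(-1.25)) / 3 = 2.75/3 = 0.9167
  s[Y,Z] = ((0.75)·(-0.25) + (-0.25)·(-3.25) + (0.75)·(2.75) + (-1.25)·(0.75)) / 3 = 1.75/3 = 0.5833
  s[Z,Z] = ((-0.25)·(-0.25) + (-3.25)·(-3.25) + (2.75)·(2.75) + (0.75)·(0.75)) / 3 = 18.75/3 = 6.25
  Sample standard deviations s_i = √(s[i,i]):
  s(X) = √(3) = 1.7321
  s(Y) = √(0.9167) = 0.9574
  s(Z) = √(6.25) = 2.5

Step 3 — r_{ij} = s_{ij} / (s_i · s_j):
  r[X,X] = 1 (diagonal).
  r[X,Y] = -0.8333 / (1.7321 · 0.9574) = -0.8333 / 1.6583 = -0.5025
  r[X,Z] = -3.8333 / (1.7321 · 2.5) = -3.8333 / 4.3301 = -0.8853
  r[Y,Y] = 1 (diagonal).
  r[Y,Z] = 0.5833 / (0.9574 · 2.5) = 0.5833 / 2.3936 = 0.2437
  r[Z,Z] = 1 (diagonal).

R is symmetric with unit diagonal. Assembling:

R = [[1, -0.5025, -0.8853],
 [-0.5025, 1, 0.2437],
 [-0.8853, 0.2437, 1]]


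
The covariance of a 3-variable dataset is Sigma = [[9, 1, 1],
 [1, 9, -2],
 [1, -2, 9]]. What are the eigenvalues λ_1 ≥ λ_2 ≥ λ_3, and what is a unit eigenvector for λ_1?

Step 1 — characteristic polynomial p(λ) = det(λI - Sigma) = λ³ - tr·λ² + c_1·λ - det, where tr = trace, c_1 = sum of the principal 2×2 minors, det = det(Sigma):
  tr = 9 + 9 + 9 = 27,
  c_1 = (9·9 - (1)²) + (9·9 - (1)²) + (9·9 - (-2)²) = 80 + 80 + 77 = 237,
  det = 9·(9·9 - (-2)²) - (1)·((1)·9 - (-2)·(1)) + (1)·((1)·(-2) - 9·(1)) = 9·(77) - (1)·(11) + (1)·(-11) = 671.
  So p(λ) = λ³ - 27λ² + 237λ - 671.
Step 2 — look for an integer root (rational root theorem: any rational root is an integer divisor of 671). Testing λ = 11:
  p(11) = 1331 - 3267 + 2607 - 671 = 0  ✓
  Dividing out (λ - 11): p(λ) = (λ - 11)(λ² - 16λ + 61).
Step 3 — remaining eigenvalues from the quadratic λ² - 16λ + 61 = 0:
  Δ = 16² - 4·61 = 256 - 244 = 12,  λ = (16 ± √12)/2 = (16 ± 3.4641)/2 ≈ 9.7321 or 6.2679.
  Sorted: λ_1 = 11,  λ_2 = 9.7321,  λ_3 = 6.2679  (check: sum = 27 = tr ✓).

Step 4 — unit eigenvector for λ_1 = 11: v spans the null space of (Sigma - λ_1 I), whose rows are
  r_1 = (-2, 1, 1),  r_2 = (1, -2, -2),  r_3 = (1, -2, -2).
  v is orthogonal to every row, so take v ∝ r_1 × r_2 = ((1)·(-2) - (1)·(-2), (1)·(1) - (-2)·(-2), (-2)·(-2) - (1)·(1)) = (0, -3, 3).
  Rescale (divide by 3; multiply by -1 so the first nonzero entry is positive): u = (0, 1, -1).
  ||u|| = √((0)² + (1)² + (-1)²) = √(2) ≈ 1.4142,  v_1 = u/||u|| ≈ (0, 0.7071, -0.7071) (||v_1|| = 1).

λ_1 = 11,  λ_2 = 9.7321,  λ_3 = 6.2679;  v_1 ≈ (0, 0.7071, -0.7071)


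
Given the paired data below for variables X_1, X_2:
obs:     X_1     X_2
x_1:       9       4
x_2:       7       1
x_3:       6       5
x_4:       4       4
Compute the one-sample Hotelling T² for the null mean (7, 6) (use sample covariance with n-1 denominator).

Step 1 — sample mean vector:
  mean(X_1) = (9 + 7 + 6 + 4) / 4 = 26/4 = 6.5
  mean(X_2) = (4 + 1 + 5 + 4) / 4 = 14/4 = 3.5
  x̄ = (6.5, 3.5),  deviation x̄ - mu_0 = (6.5, 3.5) - (7, 6) = (-0.5, -2.5).

Step 2 — sample covariance matrix, S[i,j] = (1/(n-1)) · Σ_k (x_{k,i} - mean_i) · (x_{k,j} - mean_j), divisor n-1 = 3:
  S[X_1,X_1] = ((2.5)·(2.5) + (0.5)·(0.5) + (-0.5)·(-0.5) + (-2.5)·(-2.5)) / 3 = 13/3 = 4.3333
  S[X_1,X_2] = ((2.5)·(0.5) + (0.5)·(-2.5) + (-0.5)·(1.5) + (-2.5)·(0.5)) / 3 = -2/3 = -0.6667
  S[X_2,X_2] = ((0.5)·(0.5) + (-2.5)·(-2.5) + (1.5)·(1.5) + (0.5)·(0.5)) / 3 = 9/3 = 3
  S = [[4.3333, -0.6667],
 [-0.6667, 3]].

Step 3 — invert S. det(S) = 4.3333·3 - (-0.6667)² = 12.5556.
  S^{-1} = (1/det) · [[d, -b], [-b, a]] = [[0.2389, 0.0531],
 [0.0531, 0.3451]].

Step 4 — quadratic form (x̄ - mu_0)^T · S^{-1} · (x̄ - mu_0):
  S^{-1} · (x̄ - mu_0) = (-0.2522, -0.8894),
  (x̄ - mu_0)^T · [...] = (-0.5)·(-0.2522) + (-2.5)·(-0.8894) = 2.3496.

Step 5 — scale by n: T² = 4 · 2.3496 = 9.3982.

T² ≈ 9.3982


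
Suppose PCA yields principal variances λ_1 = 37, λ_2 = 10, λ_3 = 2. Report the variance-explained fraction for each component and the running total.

Step 1 — total variance = trace(Sigma) = Σ λ_i = 37 + 10 + 2 = 49.

Step 2 — fraction explained by component i = λ_i / Σ λ:
  PC1: 37/49 = 0.7551
  PC2: 10/49 = 0.2041
  PC3: 2/49 = 0.0408

Step 3 — cumulative fraction after k components = (λ_1 + ... + λ_k) / Σ λ:
  k = 1: 37/49 = 0.7551
  k = 2: (37 + 10)/49 = 47/49 = 0.9592
  k = 3: (37 + 10 + 2)/49 = 49/49 = 1

Summary (fraction, with percent):

explained: PC1 0.7551 (75.51%), PC2 0.2041 (20.41%), PC3 0.0408 (4.08%);  cumulative: 0.7551, 0.9592, 1


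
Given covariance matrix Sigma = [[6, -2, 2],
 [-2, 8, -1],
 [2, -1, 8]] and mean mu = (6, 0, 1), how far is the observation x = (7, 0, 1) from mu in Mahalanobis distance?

Step 1 — centre the observation: (x - mu) = (1, 0, 0).

Step 2 — invert Sigma (cofactor / det for 3×3, or solve directly):
  Sigma^{-1} = [[0.1957, 0.0435, -0.0435],
 [0.0435, 0.1366, 0.0062],
 [-0.0435, 0.0062, 0.1366]].

Step 3 — form the quadratic (x - mu)^T · Sigma^{-1} · (x - mu):
  Sigma^{-1} · (x - mu) = (0.1957, 0.0435, -0.0435).
  (x - mu)^T · [Sigma^{-1} · (x - mu)] = (1)·(0.1957) + (0)·(0.0435) + (0)·(-0.0435) = 0.1957.

Step 4 — take square root: d = √(0.1957) ≈ 0.4423.

d(x, mu) = √(0.1957) ≈ 0.4423


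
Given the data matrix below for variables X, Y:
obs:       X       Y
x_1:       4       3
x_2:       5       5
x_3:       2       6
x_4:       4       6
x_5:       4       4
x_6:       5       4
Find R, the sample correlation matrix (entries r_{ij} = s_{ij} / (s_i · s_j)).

Step 1 — column means:
  mean(X) = (4 + 5 + 2 + 4 + 4 + 5) / 6 = 24/6 = 4
  mean(Y) = (3 + 5 + 6 + 6 + 4 + 4) / 6 = 28/6 = 4.6667

Step 2 — sample variances and covariances s[i,j] = (1/(n-1)) · Σ_k (x_{k,i} - mean_i) · (x_{k,j} - mean_j), with n-1 = 5:
  s[X,X] = ((0)·(0) + (1)·(1) + (-2)·(-2) + (0)·(0) + (0)·(0) + (1)·(1)) / 5 = 6/5 = 1.2
  s[X,Y] = ((0)·(-1.6667) + (1)·(0.3333) + (-2)·(1.3333) + (0)·(1.3333) + (0)·(-0.6667) + (1)·(-0.6667)) / 5 = -3/5 = -0.6
  s[Y,Y] = ((-1.6667)·(-1.6667) + (0.3333)·(0.3333) + (1.3333)·(1.3333) + (1.3333)·(1.3333) + (-0.6667)·(-0.6667) + (-0.6667)·(-0.6667)) / 5 = 7.3333/5 = 1.4667
  Sample standard deviations s_i = √(s[i,i]):
  s(X) = √(1.2) = 1.0954
  s(Y) = √(1.4667) = 1.2111

Step 3 — r_{ij} = s_{ij} / (s_i · s_j):
  r[X,X] = 1 (diagonal).
  r[X,Y] = -0.6 / (1.0954 · 1.2111) = -0.6 / 1.3266 = -0.4523
  r[Y,Y] = 1 (diagonal).

R is symmetric with unit diagonal. Assembling:

R = [[1, -0.4523],
 [-0.4523, 1]]


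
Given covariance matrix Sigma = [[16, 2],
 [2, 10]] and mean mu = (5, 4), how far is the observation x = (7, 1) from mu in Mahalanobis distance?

Step 1 — centre the observation: (x - mu) = (2, -3).

Step 2 — invert Sigma. det(Sigma) = 16·10 - (2)² = 156.
  Sigma^{-1} = (1/det) · [[d, -b], [-b, a]] = [[0.0641, -0.0128],
 [-0.0128, 0.1026]].

Step 3 — form the quadratic (x - mu)^T · Sigma^{-1} · (x - mu):
  Sigma^{-1} · (x - mu) = (0.1667, -0.3333).
  (x - mu)^T · [Sigma^{-1} · (x - mu)] = (2)·(0.1667) + (-3)·(-0.3333) = 1.3333.

Step 4 — take square root: d = √(1.3333) ≈ 1.1547.

d(x, mu) = √(1.3333) ≈ 1.1547


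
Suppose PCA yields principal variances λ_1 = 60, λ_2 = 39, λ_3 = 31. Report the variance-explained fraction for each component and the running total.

Step 1 — total variance = trace(Sigma) = Σ λ_i = 60 + 39 + 31 = 130.

Step 2 — fraction explained by component i = λ_i / Σ λ:
  PC1: 60/130 = 0.4615
  PC2: 39/130 = 0.3
  PC3: 31/130 = 0.2385

Step 3 — cumulative fraction after k components = (λ_1 + ... + λ_k) / Σ λ:
  k = 1: 60/130 = 0.4615
  k = 2: (60 + 39)/130 = 99/130 = 0.7615
  k = 3: (60 + 39 + 31)/130 = 130/130 = 1

Summary (fraction, with percent):

explained: PC1 0.4615 (46.15%), PC2 0.3 (30%), PC3 0.2385 (23.85%);  cumulative: 0.4615, 0.7615, 1


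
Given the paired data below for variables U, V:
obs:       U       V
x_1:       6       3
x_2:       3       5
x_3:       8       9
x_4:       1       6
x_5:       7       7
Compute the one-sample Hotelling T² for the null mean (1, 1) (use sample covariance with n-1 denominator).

Step 1 — sample mean vector:
  mean(U) = (6 + 3 + 8 + 1 + 7) / 5 = 25/5 = 5
  mean(V) = (3 + 5 + 9 + 6 + 7) / 5 = 30/5 = 6
  x̄ = (5, 6),  deviation x̄ - mu_0 = (5, 6) - (1, 1) = (4, 5).

Step 2 — sample covariance matrix, S[i,j] = (1/(n-1)) · Σ_k (x_{k,i} - mean_i) · (x_{k,j} - mean_j), divisor n-1 = 4:
  S[U,U] = ((1)·(1) + (-2)·(-2) + (3)·(3) + (-4)·(-4) + (2)·(2)) / 4 = 34/4 = 8.5
  S[U,V] = ((1)·(-3) + (-2)·(-1) + (3)·(3) + (-4)·(0) + (2)·(1)) / 4 = 10/4 = 2.5
  S[V,V] = ((-3)·(-3) + (-1)·(-1) + (3)·(3) + (0)·(0) + (1)·(1)) / 4 = 20/4 = 5
  S = [[8.5, 2.5],
 [2.5, 5]].

Step 3 — invert S. det(S) = 8.5·5 - (2.5)² = 36.25.
  S^{-1} = (1/det) · [[d, -b], [-b, a]] = [[0.1379, -0.069],
 [-0.069, 0.2345]].

Step 4 — quadratic form (x̄ - mu_0)^T · S^{-1} · (x̄ - mu_0):
  S^{-1} · (x̄ - mu_0) = (0.2069, 0.8966),
  (x̄ - mu_0)^T · [...] = (4)·(0.2069) + (5)·(0.8966) = 5.3103.

Step 5 — scale by n: T² = 5 · 5.3103 = 26.5517.

T² ≈ 26.5517


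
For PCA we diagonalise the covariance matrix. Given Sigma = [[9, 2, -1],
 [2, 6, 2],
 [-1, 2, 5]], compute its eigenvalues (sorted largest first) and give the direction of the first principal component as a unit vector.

Step 1 — characteristic polynomial p(λ) = det(λI - Sigma) = λ³ - tr·λ² + c_1·λ - det, where tr = trace, c_1 = sum of the principal 2×2 minors, det = det(Sigma):
  tr = 9 + 6 + 5 = 20,
  c_1 = (9·6 - (2)²) + (9·5 - (-1)²) + (6·5 - (2)²) = 50 + 44 + 26 = 120,
  det = 9·(6·5 - (2)²) - (2)·((2)·5 - (2)·(-1)) + (-1)·((2)·(2) - 6·(-1)) = 9·(26) - (2)·(12) + (-1)·(10) = 200.
  So p(λ) = λ³ - 20λ² + 120λ - 200.
Step 2 — look for an integer root (rational root theorem: any rational root is an integer divisor of 200). Testing λ = 10:
  p(10) = 1000 - 2000 + 1200 - 200 = 0  ✓
  Dividing out (λ - 10): p(λ) = (λ - 10)(λ² - 10λ + 20).
Step 3 — remaining eigenvalues from the quadratic λ² - 10λ + 20 = 0:
  Δ = 10² - 4·20 = 100 - 80 = 20,  λ = (10 ± √20)/2 = (10 ± 4.4721)/2 ≈ 7.2361 or 2.7639.
  Sorted: λ_1 = 10,  λ_2 = 7.2361,  λ_3 = 2.7639  (check: sum = 20 = tr ✓).

Step 4 — unit eigenvector for λ_1 = 10: v spans the null space of (Sigma - λ_1 I), whose rows are
  r_1 = (-1, 2, -1),  r_2 = (2, -4, 2),  r_3 = (-1, 2, -5).
  v is orthogonal to every row, so take v ∝ r_1 × r_3 = ((2)·(-5) - (-1)·(2), (-1)·(-1) - (-1)·(-5), (-1)·(2) - (2)·(-1)) = (-8, -4, 0).
  Rescale (divide by 4; multiply by -1 so the first nonzero entry is positive): u = (2, 1, 0).
  ||u|| = √((2)² + (1)² + (0)²) = √(5) ≈ 2.2361,  v_1 = u/||u|| ≈ (0.8944, 0.4472, 0) (||v_1|| = 1).

λ_1 = 10,  λ_2 = 7.2361,  λ_3 = 2.7639;  v_1 ≈ (0.8944, 0.4472, 0)


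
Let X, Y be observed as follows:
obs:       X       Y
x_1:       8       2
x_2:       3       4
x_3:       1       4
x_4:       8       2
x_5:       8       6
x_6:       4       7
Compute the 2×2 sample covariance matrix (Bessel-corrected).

Step 1 — column means:
  mean(X) = (8 + 3 + 1 + 8 + 8 + 4) / 6 = 32/6 = 5.3333
  mean(Y) = (2 + 4 + 4 + 2 + 6 + 7) / 6 = 25/6 = 4.1667

Step 2 — sample covariance S[i,j] = (1/(n-1)) · Σ_k (x_{k,i} - mean_i) · (x_{k,j} - mean_j), with n-1 = 5.
  S[X,X] = ((2.6667)·(2.6667) + (-2.3333)·(-2.3333) + (-4.3333)·(-4.3333) + (2.6667)·(2.6667) + (2.6667)·(2.6667) + (-1.3333)·(-1.3333)) / 5 = 47.3333/5 = 9.4667
  S[X,Y] = ((2.6667)·(-2.1667) + (-2.3333)·(-0.1667) + (-4.3333)·(-0.1667) + (2.6667)·(-2.1667) + (2.6667)·(1.8333) + (-1.3333)·(2.8333)) / 5 = -9.3333/5 = -1.8667
  S[Y,Y] = ((-2.1667)·(-2.1667) + (-0.1667)·(-0.1667) + (-0.1667)·(-0.1667) + (-2.1667)·(-2.1667) + (1.8333)·(1.8333) + (2.8333)·(2.8333)) / 5 = 20.8333/5 = 4.1667

S is symmetric (S[j,i] = S[i,j]). Assembling:

S = [[9.4667, -1.8667],
 [-1.8667, 4.1667]]


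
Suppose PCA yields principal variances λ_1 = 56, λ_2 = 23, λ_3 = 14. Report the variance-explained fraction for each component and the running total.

Step 1 — total variance = trace(Sigma) = Σ λ_i = 56 + 23 + 14 = 93.

Step 2 — fraction explained by component i = λ_i / Σ λ:
  PC1: 56/93 = 0.6022
  PC2: 23/93 = 0.2473
  PC3: 14/93 = 0.1505

Step 3 — cumulative fraction after k components = (λ_1 + ... + λ_k) / Σ λ:
  k = 1: 56/93 = 0.6022
  k = 2: (56 + 23)/93 = 79/93 = 0.8495
  k = 3: (56 + 23 + 14)/93 = 93/93 = 1

Summary (fraction, with percent):

explained: PC1 0.6022 (60.22%), PC2 0.2473 (24.73%), PC3 0.1505 (15.05%);  cumulative: 0.6022, 0.8495, 1


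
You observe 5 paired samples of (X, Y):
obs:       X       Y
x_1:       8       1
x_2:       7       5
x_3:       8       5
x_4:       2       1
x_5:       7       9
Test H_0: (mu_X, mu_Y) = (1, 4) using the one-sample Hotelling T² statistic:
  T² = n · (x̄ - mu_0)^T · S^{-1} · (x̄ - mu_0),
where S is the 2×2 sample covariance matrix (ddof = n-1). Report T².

Step 1 — sample mean vector:
  mean(X) = (8 + 7 + 8 + 2 + 7) / 5 = 32/5 = 6.4
  mean(Y) = (1 + 5 + 5 + 1 + 9) / 5 = 21/5 = 4.2
  x̄ = (6.4, 4.2),  deviation x̄ - mu_0 = (6.4, 4.2) - (1, 4) = (5.4, 0.2).

Step 2 — sample covariance matrix, S[i,j] = (1/(n-1)) · Σ_k (x_{k,i} - mean_i) · (x_{k,j} - mean_j), divisor n-1 = 4:
  S[X,X] = ((1.6)·(1.6) + (0.6)·(0.6) + (1.6)·(1.6) + (-4.4)·(-4.4) + (0.6)·(0.6)) / 4 = 25.2/4 = 6.3
  S[X,Y] = ((1.6)·(-3.2) + (0.6)·(0.8) + (1.6)·(0.8) + (-4.4)·(-3.2) + (0.6)·(4.8)) / 4 = 13.6/4 = 3.4
  S[Y,Y] = ((-3.2)·(-3.2) + (0.8)·(0.8) + (0.8)·(0.8) + (-3.2)·(-3.2) + (4.8)·(4.8)) / 4 = 44.8/4 = 11.2
  S = [[6.3, 3.4],
 [3.4, 11.2]].

Step 3 — invert S. det(S) = 6.3·11.2 - (3.4)² = 59.
  S^{-1} = (1/det) · [[d, -b], [-b, a]] = [[0.1898, -0.0576],
 [-0.0576, 0.1068]].

Step 4 — quadratic form (x̄ - mu_0)^T · S^{-1} · (x̄ - mu_0):
  S^{-1} · (x̄ - mu_0) = (1.0136, -0.2898),
  (x̄ - mu_0)^T · [...] = (5.4)·(1.0136) + (0.2)·(-0.2898) = 5.4153.

Step 5 — scale by n: T² = 5 · 5.4153 = 27.0763.

T² ≈ 27.0763


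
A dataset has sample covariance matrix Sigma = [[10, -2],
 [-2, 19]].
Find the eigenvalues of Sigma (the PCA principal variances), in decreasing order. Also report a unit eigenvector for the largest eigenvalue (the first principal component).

Step 1 — characteristic polynomial of 2×2 Sigma:
  det(Sigma - λI) = λ² - trace · λ + det = 0.
  trace = 10 + 19 = 29, det = 10·19 - (-2)² = 186.
Step 2 — discriminant:
  Δ = trace² - 4·det = 841 - 744 = 97.
Step 3 — eigenvalues:
  λ = (trace ± √Δ)/2 = (29 ± 9.8489)/2,
  λ_1 = 19.4244,  λ_2 = 9.5756.

Step 4 — unit eigenvector for λ_1: solve (Sigma - λ_1 I)v = 0. First row:
  (10 - 19.4244)·v_x + (-2)·v_y = 0, i.e. (-9.4244)·v_x + (-2)·v_y = 0,
  so v ∝ (b, λ_1 - a) = (-2, 9.4244); multiply by -1 so the first entry is positive: u = (2, -9.4244).
  ||u|| = √((2)² + (-9.4244)²) = √(92.8199) ≈ 9.6343,
  v_1 = u/||u|| ≈ (0.2076, -0.9782) (||v_1|| = 1).

λ_1 = 19.4244,  λ_2 = 9.5756;  v_1 ≈ (0.2076, -0.9782)


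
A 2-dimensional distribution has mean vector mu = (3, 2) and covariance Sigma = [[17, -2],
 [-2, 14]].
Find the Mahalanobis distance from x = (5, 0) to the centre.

Step 1 — centre the observation: (x - mu) = (2, -2).

Step 2 — invert Sigma. det(Sigma) = 17·14 - (-2)² = 234.
  Sigma^{-1} = (1/det) · [[d, -b], [-b, a]] = [[0.0598, 0.0085],
 [0.0085, 0.0726]].

Step 3 — form the quadratic (x - mu)^T · Sigma^{-1} · (x - mu):
  Sigma^{-1} · (x - mu) = (0.1026, -0.1282).
  (x - mu)^T · [Sigma^{-1} · (x - mu)] = (2)·(0.1026) + (-2)·(-0.1282) = 0.4615.

Step 4 — take square root: d = √(0.4615) ≈ 0.6794.

d(x, mu) = √(0.4615) ≈ 0.6794


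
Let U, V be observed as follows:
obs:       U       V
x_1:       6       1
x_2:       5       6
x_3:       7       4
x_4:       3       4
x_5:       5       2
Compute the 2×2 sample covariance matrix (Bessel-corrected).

Step 1 — column means:
  mean(U) = (6 + 5 + 7 + 3 + 5) / 5 = 26/5 = 5.2
  mean(V) = (1 + 6 + 4 + 4 + 2) / 5 = 17/5 = 3.4

Step 2 — sample covariance S[i,j] = (1/(n-1)) · Σ_k (x_{k,i} - mean_i) · (x_{k,j} - mean_j), with n-1 = 4.
  S[U,U] = ((0.8)·(0.8) + (-0.2)·(-0.2) + (1.8)·(1.8) + (-2.2)·(-2.2) + (-0.2)·(-0.2)) / 4 = 8.8/4 = 2.2
  S[U,V] = ((0.8)·(-2.4) + (-0.2)·(2.6) + (1.8)·(0.6) + (-2.2)·(0.6) + (-0.2)·(-1.4)) / 4 = -2.4/4 = -0.6
  S[V,V] = ((-2.4)·(-2.4) + (2.6)·(2.6) + (0.6)·(0.6) + (0.6)·(0.6) + (-1.4)·(-1.4)) / 4 = 15.2/4 = 3.8

S is symmetric (S[j,i] = S[i,j]). Assembling:

S = [[2.2, -0.6],
 [-0.6, 3.8]]


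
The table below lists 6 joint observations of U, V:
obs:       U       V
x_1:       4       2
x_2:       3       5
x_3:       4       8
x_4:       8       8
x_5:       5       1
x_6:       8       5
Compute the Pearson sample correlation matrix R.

Step 1 — column means:
  mean(U) = (4 + 3 + 4 + 8 + 5 + 8) / 6 = 32/6 = 5.3333
  mean(V) = (2 + 5 + 8 + 8 + 1 + 5) / 6 = 29/6 = 4.8333

Step 2 — sample variances and covariances s[i,j] = (1/(n-1)) · Σ_k (x_{k,i} - mean_i) · (x_{k,j} - mean_j), with n-1 = 5:
  s[U,U] = ((-1.3333)·(-1.3333) + (-2.3333)·(-2.3333) + (-1.3333)·(-1.3333) + (2.6667)·(2.6667) + (-0.3333)·(-0.3333) + (2.6667)·(2.6667)) / 5 = 23.3333/5 = 4.6667
  s[U,V] = ((-1.3333)·(-2.8333) + (-2.3333)·(0.1667) + (-1.3333)·(3.1667) + (2.6667)·(3.1667) + (-0.3333)·(-3.8333) + (2.6667)·(0.1667)) / 5 = 9.3333/5 = 1.8667
  s[V,V] = ((-2.8333)·(-2.8333) + (0.1667)·(0.1667) + (3.1667)·(3.1667) + (3.1667)·(3.1667) + (-3.8333)·(-3.8333) + (0.1667)·(0.1667)) / 5 = 42.8333/5 = 8.5667
  Sample standard deviations s_i = √(s[i,i]):
  s(U) = √(4.6667) = 2.1602
  s(V) = √(8.5667) = 2.9269

Step 3 — r_{ij} = s_{ij} / (s_i · s_j):
  r[U,U] = 1 (diagonal).
  r[U,V] = 1.8667 / (2.1602 · 2.9269) = 1.8667 / 6.3228 = 0.2952
  r[V,V] = 1 (diagonal).

R is symmetric with unit diagonal. Assembling:

R = [[1, 0.2952],
 [0.2952, 1]]


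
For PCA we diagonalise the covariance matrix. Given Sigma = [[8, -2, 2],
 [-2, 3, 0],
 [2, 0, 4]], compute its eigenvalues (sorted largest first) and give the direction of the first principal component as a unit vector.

Step 1 — characteristic polynomial p(λ) = det(λI - Sigma) = λ³ - tr·λ² + c_1·λ - det, where tr = trace, c_1 = sum of the principal 2×2 minors, det = det(Sigma):
  tr = 8 + 3 + 4 = 15,
  c_1 = (8·3 - (-2)²) + (8·4 - (2)²) + (3·4 - (0)²) = 20 + 28 + 12 = 60,
  det = 8·(3·4 - (0)²) - (-2)·((-2)·4 - (0)·(2)) + (2)·((-2)·(0) - 3·(2)) = 8·(12) - (-2)·(-8) + (2)·(-6) = 68.
  So p(λ) = λ³ - 15λ² + 60λ - 68.
Step 2 — look for an integer root (rational root theorem: any rational root is an integer divisor of 68). Testing λ = 2:
  p(2) = 8 - 60 + 120 - 68 = 0  ✓
  Dividing out (λ - 2): p(λ) = (λ - 2)(λ² - 13λ + 34).
Step 3 — remaining eigenvalues from the quadratic λ² - 13λ + 34 = 0:
  Δ = 13² - 4·34 = 169 - 136 = 33,  λ = (13 ± √33)/2 = (13 ± 5.7446)/2 ≈ 9.3723 or 3.6277.
  Sorted: λ_1 = 9.3723,  λ_2 = 3.6277,  λ_3 = 2  (check: sum = 15 = tr ✓).

Step 4 — unit eigenvector for λ_1 ≈ 9.3723: v spans the null space of (Sigma - λ_1 I), whose rows are
  r_1 = (-1.3723, -2, 2),  r_2 = (-2, -6.3723, 0),  r_3 = (2, 0, -5.3723).
  v is orthogonal to every row, so take v ∝ r_1 × r_2 = ((-2)·(0) - (2)·(-6.3723), (2)·(-2) - (-1.3723)·(0), (-1.3723)·(-6.3723) - (-2)·(-2)) ≈ (12.7446, -4, 4.7446).
  Let u = (12.7446, -4, 4.7446).
  ||u|| = √((12.7446)² + (-4)² + (4.7446)²) = √(200.9348) ≈ 14.1751,  v_1 = u/||u|| ≈ (0.8991, -0.2822, 0.3347) (||v_1|| = 1).

λ_1 = 9.3723,  λ_2 = 3.6277,  λ_3 = 2;  v_1 ≈ (0.8991, -0.2822, 0.3347)


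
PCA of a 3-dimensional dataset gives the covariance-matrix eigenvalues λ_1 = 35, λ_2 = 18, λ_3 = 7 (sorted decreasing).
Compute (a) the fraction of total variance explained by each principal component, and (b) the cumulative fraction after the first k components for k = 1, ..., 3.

Step 1 — total variance = trace(Sigma) = Σ λ_i = 35 + 18 + 7 = 60.

Step 2 — fraction explained by component i = λ_i / Σ λ:
  PC1: 35/60 = 0.5833
  PC2: 18/60 = 0.3
  PC3: 7/60 = 0.1167

Step 3 — cumulative fraction after k components = (λ_1 + ... + λ_k) / Σ λ:
  k = 1: 35/60 = 0.5833
  k = 2: (35 + 18)/60 = 53/60 = 0.8833
  k = 3: (35 + 18 + 7)/60 = 60/60 = 1

Summary (fraction, with percent):

explained: PC1 0.5833 (58.33%), PC2 0.3 (30%), PC3 0.1167 (11.67%);  cumulative: 0.5833, 0.8833, 1


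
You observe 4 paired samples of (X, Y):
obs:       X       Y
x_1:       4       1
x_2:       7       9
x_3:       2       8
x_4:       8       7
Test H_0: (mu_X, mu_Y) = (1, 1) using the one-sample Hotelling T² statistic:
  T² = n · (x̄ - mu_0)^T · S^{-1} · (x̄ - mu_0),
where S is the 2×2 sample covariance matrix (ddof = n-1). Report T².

Step 1 — sample mean vector:
  mean(X) = (4 + 7 + 2 + 8) / 4 = 21/4 = 5.25
  mean(Y) = (1 + 9 + 8 + 7) / 4 = 25/4 = 6.25
  x̄ = (5.25, 6.25),  deviation x̄ - mu_0 = (5.25, 6.25) - (1, 1) = (4.25, 5.25).

Step 2 — sample covariance matrix, S[i,j] = (1/(n-1)) · Σ_k (x_{k,i} - mean_i) · (x_{k,j} - mean_j), divisor n-1 = 3:
  S[X,X] = ((-1.25)·(-1.25) + (1.75)·(1.75) + (-3.25)·(-3.25) + (2.75)·(2.75)) / 3 = 22.75/3 = 7.5833
  S[X,Y] = ((-1.25)·(-5.25) + (1.75)·(2.75) + (-3.25)·(1.75) + (2.75)·(0.75)) / 3 = 7.75/3 = 2.5833
  S[Y,Y] = ((-5.25)·(-5.25) + (2.75)·(2.75) + (1.75)·(1.75) + (0.75)·(0.75)) / 3 = 38.75/3 = 12.9167
  S = [[7.5833, 2.5833],
 [2.5833, 12.9167]].

Step 3 — invert S. det(S) = 7.5833·12.9167 - (2.5833)² = 91.2778.
  S^{-1} = (1/det) · [[d, -b], [-b, a]] = [[0.1415, -0.0283],
 [-0.0283, 0.0831]].

Step 4 — quadratic form (x̄ - mu_0)^T · S^{-1} · (x̄ - mu_0):
  S^{-1} · (x̄ - mu_0) = (0.4528, 0.3159),
  (x̄ - mu_0)^T · [...] = (4.25)·(0.4528) + (5.25)·(0.3159) = 3.5829.

Step 5 — scale by n: T² = 4 · 3.5829 = 14.3317.

T² ≈ 14.3317


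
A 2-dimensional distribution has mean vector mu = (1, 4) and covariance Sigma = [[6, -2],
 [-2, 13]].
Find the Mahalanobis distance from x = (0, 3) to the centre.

Step 1 — centre the observation: (x - mu) = (-1, -1).

Step 2 — invert Sigma. det(Sigma) = 6·13 - (-2)² = 74.
  Sigma^{-1} = (1/det) · [[d, -b], [-b, a]] = [[0.1757, 0.027],
 [0.027, 0.0811]].

Step 3 — form the quadratic (x - mu)^T · Sigma^{-1} · (x - mu):
  Sigma^{-1} · (x - mu) = (-0.2027, -0.1081).
  (x - mu)^T · [Sigma^{-1} · (x - mu)] = (-1)·(-0.2027) + (-1)·(-0.1081) = 0.3108.

Step 4 — take square root: d = √(0.3108) ≈ 0.5575.

d(x, mu) = √(0.3108) ≈ 0.5575


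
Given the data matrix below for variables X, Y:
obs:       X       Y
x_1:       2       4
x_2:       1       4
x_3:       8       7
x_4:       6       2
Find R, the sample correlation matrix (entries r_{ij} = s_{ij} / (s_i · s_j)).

Step 1 — column means:
  mean(X) = (2 + 1 + 8 + 6) / 4 = 17/4 = 4.25
  mean(Y) = (4 + 4 + 7 + 2) / 4 = 17/4 = 4.25

Step 2 — sample variances and covariances s[i,j] = (1/(n-1)) · Σ_k (x_{k,i} - mean_i) · (x_{k,j} - mean_j), with n-1 = 3:
  s[X,X] = ((-2.25)·(-2.25) + (-3.25)·(-3.25) + (3.75)·(3.75) + (1.75)·(1.75)) / 3 = 32.75/3 = 10.9167
  s[X,Y] = ((-2.25)·(-0.25) + (-3.25)·(-0.25) + (3.75)·(2.75) + (1.75)·(-2.25)) / 3 = 7.75/3 = 2.5833
  s[Y,Y] = ((-0.25)·(-0.25) + (-0.25)·(-0.25) + (2.75)·(2.75) + (-2.25)·(-2.25)) / 3 = 12.75/3 = 4.25
  Sample standard deviations s_i = √(s[i,i]):
  s(X) = √(10.9167) = 3.304
  s(Y) = √(4.25) = 2.0616

Step 3 — r_{ij} = s_{ij} / (s_i · s_j):
  r[X,X] = 1 (diagonal).
  r[X,Y] = 2.5833 / (3.304 · 2.0616) = 2.5833 / 6.8114 = 0.3793
  r[Y,Y] = 1 (diagonal).

R is symmetric with unit diagonal. Assembling:

R = [[1, 0.3793],
 [0.3793, 1]]


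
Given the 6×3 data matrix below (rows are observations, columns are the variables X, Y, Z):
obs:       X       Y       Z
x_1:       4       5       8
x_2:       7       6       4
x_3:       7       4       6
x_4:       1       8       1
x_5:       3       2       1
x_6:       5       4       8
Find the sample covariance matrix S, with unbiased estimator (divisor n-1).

Step 1 — column means:
  mean(X) = (4 + 7 + 7 + 1 + 3 + 5) / 6 = 27/6 = 4.5
  mean(Y) = (5 + 6 + 4 + 8 + 2 + 4) / 6 = 29/6 = 4.8333
  mean(Z) = (8 + 4 + 6 + 1 + 1 + 8) / 6 = 28/6 = 4.6667

Step 2 — sample covariance S[i,j] = (1/(n-1)) · Σ_k (x_{k,i} - mean_i) · (x_{k,j} - mean_j), with n-1 = 5.
  S[X,X] = ((-0.5)·(-0.5) + (2.5)·(2.5) + (2.5)·(2.5) + (-3.5)·(-3.5) + (-1.5)·(-1.5) + (0.5)·(0.5)) / 5 = 27.5/5 = 5.5
  S[X,Y] = ((-0.5)·(0.1667) + (2.5)·(1.1667) + (2.5)·(-0.8333) + (-3.5)·(3.1667) + (-1.5)·(-2.8333) + (0.5)·(-0.8333)) / 5 = -6.5/5 = -1.3
  S[X,Z] = ((-0.5)·(3.3333) + (2.5)·(-0.6667) + (2.5)·(1.3333) + (-3.5)·(-3.6667) + (-1.5)·(-3.6667) + (0.5)·(3.3333)) / 5 = 20/5 = 4
  S[Y,Y] = ((0.1667)·(0.1667) + (1.1667)·(1.1667) + (-0.8333)·(-0.8333) + (3.1667)·(3.1667) + (-2.8333)·(-2.8333) + (-0.8333)·(-0.8333)) / 5 = 20.8333/5 = 4.1667
  S[Y,Z] = ((0.1667)·(3.3333) + (1.1667)·(-0.6667) + (-0.8333)·(1.3333) + (3.1667)·(-3.6667) + (-2.8333)·(-3.6667) + (-0.8333)·(3.3333)) / 5 = -5.3333/5 = -1.0667
  S[Z,Z] = ((3.3333)·(3.3333) + (-0.6667)·(-0.6667) + (1.3333)·(1.3333) + (-3.6667)·(-3.6667) + (-3.6667)·(-3.6667) + (3.3333)·(3.3333)) / 5 = 51.3333/5 = 10.2667

S is symmetric (S[j,i] = S[i,j]). Assembling:

S = [[5.5, -1.3, 4],
 [-1.3, 4.1667, -1.0667],
 [4, -1.0667, 10.2667]]


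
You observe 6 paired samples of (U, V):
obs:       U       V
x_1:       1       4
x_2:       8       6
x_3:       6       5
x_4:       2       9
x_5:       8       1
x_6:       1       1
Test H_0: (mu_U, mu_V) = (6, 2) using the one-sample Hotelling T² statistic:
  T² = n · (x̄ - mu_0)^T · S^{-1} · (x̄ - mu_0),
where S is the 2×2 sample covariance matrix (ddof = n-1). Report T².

Step 1 — sample mean vector:
  mean(U) = (1 + 8 + 6 + 2 + 8 + 1) / 6 = 26/6 = 4.3333
  mean(V) = (4 + 6 + 5 + 9 + 1 + 1) / 6 = 26/6 = 4.3333
  x̄ = (4.3333, 4.3333),  deviation x̄ - mu_0 = (4.3333, 4.3333) - (6, 2) = (-1.6667, 2.3333).

Step 2 — sample covariance matrix, S[i,j] = (1/(n-1)) · Σ_k (x_{k,i} - mean_i) · (x_{k,j} - mean_j), divisor n-1 = 5:
  S[U,U] = ((-3.3333)·(-3.3333) + (3.6667)·(3.6667) + (1.6667)·(1.6667) + (-2.3333)·(-2.3333) + (3.6667)·(3.6667) + (-3.3333)·(-3.3333)) / 5 = 57.3333/5 = 11.4667
  S[U,V] = ((-3.3333)·(-0.3333) + (3.6667)·(1.6667) + (1.6667)·(0.6667) + (-2.3333)·(4.6667) + (3.6667)·(-3.3333) + (-3.3333)·(-3.3333)) / 5 = -3.6667/5 = -0.7333
  S[V,V] = ((-0.3333)·(-0.3333) + (1.6667)·(1.6667) + (0.6667)·(0.6667) + (4.6667)·(4.6667) + (-3.3333)·(-3.3333) + (-3.3333)·(-3.3333)) / 5 = 47.3333/5 = 9.4667
  S = [[11.4667, -0.7333],
 [-0.7333, 9.4667]].

Step 3 — invert S. det(S) = 11.4667·9.4667 - (-0.7333)² = 108.0133.
  S^{-1} = (1/det) · [[d, -b], [-b, a]] = [[0.0876, 0.0068],
 [0.0068, 0.1062]].

Step 4 — quadratic form (x̄ - mu_0)^T · S^{-1} · (x̄ - mu_0):
  S^{-1} · (x̄ - mu_0) = (-0.1302, 0.2364),
  (x̄ - mu_0)^T · [...] = (-1.6667)·(-0.1302) + (2.3333)·(0.2364) = 0.7686.

Step 5 — scale by n: T² = 6 · 0.7686 = 4.6118.

T² ≈ 4.6118


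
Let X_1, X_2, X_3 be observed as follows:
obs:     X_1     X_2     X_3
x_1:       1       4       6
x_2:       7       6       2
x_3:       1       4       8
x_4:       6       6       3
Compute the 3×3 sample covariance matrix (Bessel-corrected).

Step 1 — column means:
  mean(X_1) = (1 + 7 + 1 + 6) / 4 = 15/4 = 3.75
  mean(X_2) = (4 + 6 + 4 + 6) / 4 = 20/4 = 5
  mean(X_3) = (6 + 2 + 8 + 3) / 4 = 19/4 = 4.75

Step 2 — sample covariance S[i,j] = (1/(n-1)) · Σ_k (x_{k,i} - mean_i) · (x_{k,j} - mean_j), with n-1 = 3.
  S[X_1,X_1] = ((-2.75)·(-2.75) + (3.25)·(3.25) + (-2.75)·(-2.75) + (2.25)·(2.25)) / 3 = 30.75/3 = 10.25
  S[X_1,X_2] = ((-2.75)·(-1) + (3.25)·(1) + (-2.75)·(-1) + (2.25)·(1)) / 3 = 11/3 = 3.6667
  S[X_1,X_3] = ((-2.75)·(1.25) + (3.25)·(-2.75) + (-2.75)·(3.25) + (2.25)·(-1.75)) / 3 = -25.25/3 = -8.4167
  S[X_2,X_2] = ((-1)·(-1) + (1)·(1) + (-1)·(-1) + (1)·(1)) / 3 = 4/3 = 1.3333
  S[X_2,X_3] = ((-1)·(1.25) + (1)·(-2.75) + (-1)·(3.25) + (1)·(-1.75)) / 3 = -9/3 = -3
  S[X_3,X_3] = ((1.25)·(1.25) + (-2.75)·(-2.75) + (3.25)·(3.25) + (-1.75)·(-1.75)) / 3 = 22.75/3 = 7.5833

S is symmetric (S[j,i] = S[i,j]). Assembling:

S = [[10.25, 3.6667, -8.4167],
 [3.6667, 1.3333, -3],
 [-8.4167, -3, 7.5833]]


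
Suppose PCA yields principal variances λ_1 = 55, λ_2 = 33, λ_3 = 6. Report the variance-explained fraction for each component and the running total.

Step 1 — total variance = trace(Sigma) = Σ λ_i = 55 + 33 + 6 = 94.

Step 2 — fraction explained by component i = λ_i / Σ λ:
  PC1: 55/94 = 0.5851
  PC2: 33/94 = 0.3511
  PC3: 6/94 = 0.0638

Step 3 — cumulative fraction after k components = (λ_1 + ... + λ_k) / Σ λ:
  k = 1: 55/94 = 0.5851
  k = 2: (55 + 33)/94 = 88/94 = 0.9362
  k = 3: (55 + 33 + 6)/94 = 94/94 = 1

Summary (fraction, with percent):

explained: PC1 0.5851 (58.51%), PC2 0.3511 (35.11%), PC3 0.0638 (6.38%);  cumulative: 0.5851, 0.9362, 1


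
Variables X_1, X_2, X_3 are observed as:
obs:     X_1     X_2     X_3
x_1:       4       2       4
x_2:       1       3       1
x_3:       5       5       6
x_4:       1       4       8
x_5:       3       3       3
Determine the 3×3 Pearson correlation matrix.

Step 1 — column means:
  mean(X_1) = (4 + 1 + 5 + 1 + 3) / 5 = 14/5 = 2.8
  mean(X_2) = (2 + 3 + 5 + 4 + 3) / 5 = 17/5 = 3.4
  mean(X_3) = (4 + 1 + 6 + 8 + 3) / 5 = 22/5 = 4.4

Step 2 — sample variances and covariances s[i,j] = (1/(n-1)) · Σ_k (x_{k,i} - mean_i) · (x_{k,j} - mean_j), with n-1 = 4:
  s[X_1,X_1] = ((1.2)·(1.2) + (-1.8)·(-1.8) + (2.2)·(2.2) + (-1.8)·(-1.8) + (0.2)·(0.2)) / 4 = 12.8/4 = 3.2
  s[X_1,X_2] = ((1.2)·(-1.4) + (-1.8)·(-0.4) + (2.2)·(1.6) + (-1.8)·(0.6) + (0.2)·(-0.4)) / 4 = 1.4/4 = 0.35
  s[X_1,X_3] = ((1.2)·(-0.4) + (-1.8)·(-3.4) + (2.2)·(1.6) + (-1.8)·(3.6) + (0.2)·(-1.4)) / 4 = 2.4/4 = 0.6
  s[X_2,X_2] = ((-1.4)·(-1.4) + (-0.4)·(-0.4) + (1.6)·(1.6) + (0.6)·(0.6) + (-0.4)·(-0.4)) / 4 = 5.2/4 = 1.3
  s[X_2,X_3] = ((-1.4)·(-0.4) + (-0.4)·(-3.4) + (1.6)·(1.6) + (0.6)·(3.6) + (-0.4)·(-1.4)) / 4 = 7.2/4 = 1.8
  s[X_3,X_3] = ((-0.4)·(-0.4) + (-3.4)·(-3.4) + (1.6)·(1.6) + (3.6)·(3.6) + (-1.4)·(-1.4)) / 4 = 29.2/4 = 7.3
  Sample standard deviations s_i = √(s[i,i]):
  s(X_1) = √(3.2) = 1.7889
  s(X_2) = √(1.3) = 1.1402
  s(X_3) = √(7.3) = 2.7019

Step 3 — r_{ij} = s_{ij} / (s_i · s_j):
  r[X_1,X_1] = 1 (diagonal).
  r[X_1,X_2] = 0.35 / (1.7889 · 1.1402) = 0.35 / 2.0396 = 0.1716
  r[X_1,X_3] = 0.6 / (1.7889 · 2.7019) = 0.6 / 4.8332 = 0.1241
  r[X_2,X_2] = 1 (diagonal).
  r[X_2,X_3] = 1.8 / (1.1402 · 2.7019) = 1.8 / 3.0806 = 0.5843
  r[X_3,X_3] = 1 (diagonal).

R is symmetric with unit diagonal. Assembling:

R = [[1, 0.1716, 0.1241],
 [0.1716, 1, 0.5843],
 [0.1241, 0.5843, 1]]


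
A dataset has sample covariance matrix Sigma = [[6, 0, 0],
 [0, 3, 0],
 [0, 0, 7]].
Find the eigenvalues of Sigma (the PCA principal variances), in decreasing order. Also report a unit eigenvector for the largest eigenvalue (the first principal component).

Step 1 — characteristic polynomial p(λ) = det(λI - Sigma) = λ³ - tr·λ² + c_1·λ - det, where tr = trace, c_1 = sum of the principal 2×2 minors, det = det(Sigma):
  tr = 6 + 3 + 7 = 16,
  c_1 = (6·3 - (0)²) + (6·7 - (0)²) + (3·7 - (0)²) = 18 + 42 + 21 = 81,
  det = 6·(3·7 - (0)²) - (0)·((0)·7 - (0)·(0)) + (0)·((0)·(0) - 3·(0)) = 6·(21) - (0)·(0) + (0)·(0) = 126.
  So p(λ) = λ³ - 16λ² + 81λ - 126.
Step 2 — look for an integer root (rational root theorem: any rational root is an integer divisor of 126). Testing λ = 3:
  p(3) = 27 - 144 + 243 - 126 = 0  ✓
  Dividing out (λ - 3): p(λ) = (λ - 3)(λ² - 13λ + 42).
Step 3 — remaining eigenvalues from the quadratic λ² - 13λ + 42 = 0:
  Δ = 13² - 4·42 = 169 - 168 = 1,  λ = (13 ± √1)/2 = (13 ± 1)/2 = 7 or 6.
  Sorted: λ_1 = 7,  λ_2 = 6,  λ_3 = 3  (check: sum = 16 = tr ✓).

Step 4 — unit eigenvector for λ_1 = 7: v spans the null space of (Sigma - λ_1 I), whose rows are
  r_1 = (-1, 0, 0),  r_2 = (0, -4, 0),  r_3 = (0, 0, 0).
  v is orthogonal to every row, so take v ∝ r_1 × r_2 = ((0)·(0) - (0)·(-4), (0)·(0) - (-1)·(0), (-1)·(-4) - (0)·(0)) = (0, 0, 4).
  Rescale (divide by 4): u = (0, 0, 1).
  ||u|| = √((0)² + (0)² + (1)²) = √(1) = 1,  v_1 = u/||u|| ≈ (0, 0, 1) (||v_1|| = 1).

λ_1 = 7,  λ_2 = 6,  λ_3 = 3;  v_1 ≈ (0, 0, 1)


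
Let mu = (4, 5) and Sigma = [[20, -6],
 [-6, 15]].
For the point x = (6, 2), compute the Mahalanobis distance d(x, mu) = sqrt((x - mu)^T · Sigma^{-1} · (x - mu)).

Step 1 — centre the observation: (x - mu) = (2, -3).

Step 2 — invert Sigma. det(Sigma) = 20·15 - (-6)² = 264.
  Sigma^{-1} = (1/det) · [[d, -b], [-b, a]] = [[0.0568, 0.0227],
 [0.0227, 0.0758]].

Step 3 — form the quadratic (x - mu)^T · Sigma^{-1} · (x - mu):
  Sigma^{-1} · (x - mu) = (0.0455, -0.1818).
  (x - mu)^T · [Sigma^{-1} · (x - mu)] = (2)·(0.0455) + (-3)·(-0.1818) = 0.6364.

Step 4 — take square root: d = √(0.6364) ≈ 0.7977.

d(x, mu) = √(0.6364) ≈ 0.7977


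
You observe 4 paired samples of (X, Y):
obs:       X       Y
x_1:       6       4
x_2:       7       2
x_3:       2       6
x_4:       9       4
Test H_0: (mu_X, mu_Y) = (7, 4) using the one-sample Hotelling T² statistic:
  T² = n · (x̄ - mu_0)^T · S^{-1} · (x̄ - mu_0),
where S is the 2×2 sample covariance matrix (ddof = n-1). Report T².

Step 1 — sample mean vector:
  mean(X) = (6 + 7 + 2 + 9) / 4 = 24/4 = 6
  mean(Y) = (4 + 2 + 6 + 4) / 4 = 16/4 = 4
  x̄ = (6, 4),  deviation x̄ - mu_0 = (6, 4) - (7, 4) = (-1, 0).

Step 2 — sample covariance matrix, S[i,j] = (1/(n-1)) · Σ_k (x_{k,i} - mean_i) · (x_{k,j} - mean_j), divisor n-1 = 3:
  S[X,X] = ((0)·(0) + (1)·(1) + (-4)·(-4) + (3)·(3)) / 3 = 26/3 = 8.6667
  S[X,Y] = ((0)·(0) + (1)·(-2) + (-4)·(2) + (3)·(0)) / 3 = -10/3 = -3.3333
  S[Y,Y] = ((0)·(0) + (-2)·(-2) + (2)·(2) + (0)·(0)) / 3 = 8/3 = 2.6667
  S = [[8.6667, -3.3333],
 [-3.3333, 2.6667]].

Step 3 — invert S. det(S) = 8.6667·2.6667 - (-3.3333)² = 12.
  S^{-1} = (1/det) · [[d, -b], [-b, a]] = [[0.2222, 0.2778],
 [0.2778, 0.7222]].

Step 4 — quadratic form (x̄ - mu_0)^T · S^{-1} · (x̄ - mu_0):
  S^{-1} · (x̄ - mu_0) = (-0.2222, -0.2778),
  (x̄ - mu_0)^T · [...] = (-1)·(-0.2222) + (0)·(-0.2778) = 0.2222.

Step 5 — scale by n: T² = 4 · 0.2222 = 0.8889.

T² ≈ 0.8889


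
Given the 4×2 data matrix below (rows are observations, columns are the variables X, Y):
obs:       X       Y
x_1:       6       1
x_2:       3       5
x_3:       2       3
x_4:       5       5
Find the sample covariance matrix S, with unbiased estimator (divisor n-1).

Step 1 — column means:
  mean(X) = (6 + 3 + 2 + 5) / 4 = 16/4 = 4
  mean(Y) = (1 + 5 + 3 + 5) / 4 = 14/4 = 3.5

Step 2 — sample covariance S[i,j] = (1/(n-1)) · Σ_k (x_{k,i} - mean_i) · (x_{k,j} - mean_j), with n-1 = 3.
  S[X,X] = ((2)·(2) + (-1)·(-1) + (-2)·(-2) + (1)·(1)) / 3 = 10/3 = 3.3333
  S[X,Y] = ((2)·(-2.5) + (-1)·(1.5) + (-2)·(-0.5) + (1)·(1.5)) / 3 = -4/3 = -1.3333
  S[Y,Y] = ((-2.5)·(-2.5) + (1.5)·(1.5) + (-0.5)·(-0.5) + (1.5)·(1.5)) / 3 = 11/3 = 3.6667

S is symmetric (S[j,i] = S[i,j]). Assembling:

S = [[3.3333, -1.3333],
 [-1.3333, 3.6667]]


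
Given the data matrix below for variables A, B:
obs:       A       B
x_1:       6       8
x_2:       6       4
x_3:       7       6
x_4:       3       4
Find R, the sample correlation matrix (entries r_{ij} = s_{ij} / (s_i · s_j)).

Step 1 — column means:
  mean(A) = (6 + 6 + 7 + 3) / 4 = 22/4 = 5.5
  mean(B) = (8 + 4 + 6 + 4) / 4 = 22/4 = 5.5

Step 2 — sample variances and covariances s[i,j] = (1/(n-1)) · Σ_k (x_{k,i} - mean_i) · (x_{k,j} - mean_j), with n-1 = 3:
  s[A,A] = ((0.5)·(0.5) + (0.5)·(0.5) + (1.5)·(1.5) + (-2.5)·(-2.5)) / 3 = 9/3 = 3
  s[A,B] = ((0.5)·(2.5) + (0.5)·(-1.5) + (1.5)·(0.5) + (-2.5)·(-1.5)) / 3 = 5/3 = 1.6667
  s[B,B] = ((2.5)·(2.5) + (-1.5)·(-1.5) + (0.5)·(0.5) + (-1.5)·(-1.5)) / 3 = 11/3 = 3.6667
  Sample standard deviations s_i = √(s[i,i]):
  s(A) = √(3) = 1.7321
  s(B) = √(3.6667) = 1.9149

Step 3 — r_{ij} = s_{ij} / (s_i · s_j):
  r[A,A] = 1 (diagonal).
  r[A,B] = 1.6667 / (1.7321 · 1.9149) = 1.6667 / 3.3166 = 0.5025
  r[B,B] = 1 (diagonal).

R is symmetric with unit diagonal. Assembling:

R = [[1, 0.5025],
 [0.5025, 1]]


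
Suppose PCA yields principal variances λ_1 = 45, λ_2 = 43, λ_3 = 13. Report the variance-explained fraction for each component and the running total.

Step 1 — total variance = trace(Sigma) = Σ λ_i = 45 + 43 + 13 = 101.

Step 2 — fraction explained by component i = λ_i / Σ λ:
  PC1: 45/101 = 0.4455
  PC2: 43/101 = 0.4257
  PC3: 13/101 = 0.1287

Step 3 — cumulative fraction after k components = (λ_1 + ... + λ_k) / Σ λ:
  k = 1: 45/101 = 0.4455
  k = 2: (45 + 43)/101 = 88/101 = 0.8713
  k = 3: (45 + 43 + 13)/101 = 101/101 = 1

Summary (fraction, with percent):

explained: PC1 0.4455 (44.55%), PC2 0.4257 (42.57%), PC3 0.1287 (12.87%);  cumulative: 0.4455, 0.8713, 1
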